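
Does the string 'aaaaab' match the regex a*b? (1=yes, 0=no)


Pattern: a*b
String: 'aaaaab'
Pattern requires: zero or more 'a's followed by exactly one 'b'
Found 5 leading 'a's
Remaining: 'b'
Remaining is exactly 'b' -> match
Result: 1

1


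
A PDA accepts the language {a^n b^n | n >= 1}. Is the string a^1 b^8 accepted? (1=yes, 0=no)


Language requires equal numbers of a's and b's
PDA pushes for each 'a', pops for each 'b'
Number of a's = 1
Number of b's = 8
1 != 8 -> Reject

0


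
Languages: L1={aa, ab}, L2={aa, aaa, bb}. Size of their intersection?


L1 = {aa, ab}
L2 = {aa, aaa, bb}
Checking each string in L1 against L2:
  'aa': in L2? Yes
  'ab': in L2? No
Intersection = {aa}
|L1 ∩ L2| = 1

1


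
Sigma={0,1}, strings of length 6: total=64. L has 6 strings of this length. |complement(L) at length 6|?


Alphabet: {0,1}
String length: 6
Total strings of length 6 = 2^6 = 64
Strings in L = 6
Complement = total - |L|
= 64 - 6
= 58

58


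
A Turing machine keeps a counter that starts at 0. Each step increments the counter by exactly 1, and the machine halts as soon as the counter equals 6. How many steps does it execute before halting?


Counter starts at 0. Counting sequence:
  Step 1: counter = 1
  Step 2: counter = 2
  Step 3: counter = 3
  Step 4: counter = 4
  Step 5: counter = 5
  Step 6: counter = 6
Counter reached 6 -> halt
Total steps = 6

6


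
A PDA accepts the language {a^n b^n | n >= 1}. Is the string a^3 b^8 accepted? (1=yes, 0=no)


Language requires equal numbers of a's and b's
PDA pushes for each 'a', pops for each 'b'
Number of a's = 3
Number of b's = 8
3 != 8 -> Reject

0


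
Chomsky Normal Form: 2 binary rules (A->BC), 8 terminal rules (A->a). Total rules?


CNF allows two rule forms:
  A -> BC (binary): 2 rules
  A -> a (terminal): 8 rules
Total = 2 + 8 = 10

10


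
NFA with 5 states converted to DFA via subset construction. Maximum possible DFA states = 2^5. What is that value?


NFA has 5 states
Subset construction: each DFA state = subset of NFA states
Maximum subsets = 2^5
2^5 = 32

32


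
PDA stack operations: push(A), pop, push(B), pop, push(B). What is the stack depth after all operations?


Tracing stack operations:
  push(A) -> stack = [A], depth=1
  pop -> removed A, stack = [], depth=0
  push(B) -> stack = [B], depth=1
  pop -> removed B, stack = [], depth=0
  push(B) -> stack = [B], depth=1
Final depth = 1

1


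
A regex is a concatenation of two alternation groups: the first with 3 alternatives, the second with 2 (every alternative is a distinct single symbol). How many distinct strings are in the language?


First group: 3 alternatives
Second group: 2 alternatives
Concatenation: each choice from group 1 pairs with each from group 2
Total = 3 x 2 = 6

6


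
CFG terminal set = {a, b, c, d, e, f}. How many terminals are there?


Terminal symbols: a, b, c, d, e, f
Counting each: a (#1), b (#2), c (#3), d (#4), e (#5), f (#6)
Total = 6

6


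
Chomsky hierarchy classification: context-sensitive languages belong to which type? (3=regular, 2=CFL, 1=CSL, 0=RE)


Chomsky hierarchy levels:
  Type 3: Regular (DFA/NFA/regex)
  Type 2: Context-free (PDA)
  Type 1: Context-sensitive
  Type 0: Recursively enumerable (TM)
'context-sensitive' corresponds to Type 1

1


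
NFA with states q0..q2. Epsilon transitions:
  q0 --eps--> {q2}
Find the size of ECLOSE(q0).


Starting from q0
Initialize closure = {q0}
Follow epsilon from q0 -> add q2
Final closure: {q0, q2}
Size = 2

2


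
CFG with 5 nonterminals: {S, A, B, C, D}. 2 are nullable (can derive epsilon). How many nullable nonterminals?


Nonterminals: {S, A, B, C, D}
A nonterminal is nullable if it can derive epsilon
Counting nullable nonterminals: 2
Total nullable = 2

2


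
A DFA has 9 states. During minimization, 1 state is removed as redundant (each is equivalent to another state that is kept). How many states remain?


Original DFA: 9 states
Redundant states removed: 1
Minimized states = original - removed
= 9 - 1
= 8

8


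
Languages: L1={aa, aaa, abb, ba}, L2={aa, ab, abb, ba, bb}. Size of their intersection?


L1 = {aa, aaa, abb, ba}
L2 = {aa, ab, abb, ba, bb}
Checking each string in L1 against L2:
  'aa': in L2? Yes
  'aaa': in L2? No
  'abb': in L2? Yes
  'ba': in L2? Yes
Intersection = {aa, abb, ba}
|L1 ∩ L2| = 3

3


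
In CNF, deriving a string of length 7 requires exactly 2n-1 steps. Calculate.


Chomsky Normal Form derivation:
String length n = 7
Each step either:
  - Splits a nonterminal into two (n-1 such steps)
  - Converts a nonterminal to terminal (n such steps)
Total = (n-1) + n = 2n - 1
= 2(7) - 1
= 14 - 1
= 13

13


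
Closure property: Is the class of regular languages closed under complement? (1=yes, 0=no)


Regular languages are closed under all standard operations:
- Union: Yes (product construction)
- Intersection: Yes (product construction)
- Complement: Yes (swap accept/reject)
- Concatenation: Yes (NFA construction)
Operation: complement -> Closed

1


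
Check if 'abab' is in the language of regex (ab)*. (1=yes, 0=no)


Pattern: (ab)*
String: 'abab'
Pattern requires: zero or more repetitions of 'ab'
Pairs: ['ab', 'ab']
All pairs are 'ab'? Yes
Result: 1

1


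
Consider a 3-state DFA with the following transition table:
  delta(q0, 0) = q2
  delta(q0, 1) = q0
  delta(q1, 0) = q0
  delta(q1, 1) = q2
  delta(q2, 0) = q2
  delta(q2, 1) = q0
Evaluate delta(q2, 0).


Looking up transition function:
delta(q2, 0) in the table
Row: q2, Column: 0
Result: q2

q2


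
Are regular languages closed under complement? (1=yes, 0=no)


Regular languages are closed under:
- Union (DFA product construction)
- Intersection (DFA product construction)
- Complement (swap accept/reject states)
- Concatenation (NFA construction)
- Kleene star (NFA construction)
complement is in this list
Therefore: closed

1


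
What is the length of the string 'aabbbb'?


String: 'aabbbb'
Counting characters:
  'a' appears 2 time(s)
  'b' appears 4 time(s)
Total length = 2 + 4 = 6

6


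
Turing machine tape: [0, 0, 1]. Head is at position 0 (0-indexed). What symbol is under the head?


Tape: [0, 0, 1]
Positions: 0 1 2
Values:    0 0 1
Head at position 0
tape[0] = 0

0


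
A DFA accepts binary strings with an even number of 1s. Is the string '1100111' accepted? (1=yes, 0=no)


DFA has 2 states: q_even (start, accept=yes) and q_odd
Processing string '1100111' character by character:
  Position 0: read '1', 1-count=1 -> q_odd
  Position 1: read '1', 1-count=2 -> q_even
  Position 2: read '0', 1-count=2 -> q_even (no change)
  Position 3: read '0', 1-count=2 -> q_even (no change)
  Position 4: read '1', 1-count=3 -> q_odd
  Position 5: read '1', 1-count=4 -> q_even
  Position 6: read '1', 1-count=5 -> q_odd
Final state: q_odd, total 1s = 5 (odd); the DFA requires an even count -> reject

0


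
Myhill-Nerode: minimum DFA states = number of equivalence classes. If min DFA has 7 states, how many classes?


Myhill-Nerode theorem:
Number of equivalence classes = number of states in minimal DFA
Minimal DFA states = 7
Therefore equivalence classes = 7

7


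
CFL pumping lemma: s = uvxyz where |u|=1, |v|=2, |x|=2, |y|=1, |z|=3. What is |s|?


|s| = |u| + |v| + |x| + |y| + |z|
= 1 + 2 + 2 + 1 + 3
= 3 + 2 + 4
= 5 + 4
= 9

9


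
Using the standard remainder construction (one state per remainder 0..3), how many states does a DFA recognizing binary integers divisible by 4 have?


Divisibility by 4 is tracked via the remainder mod 4: 0, 1, ..., 3
The construction assigns one state to each remainder
Number of remainders = 4

4


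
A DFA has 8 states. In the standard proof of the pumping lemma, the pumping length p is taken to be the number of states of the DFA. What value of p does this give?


Pumping lemma for regular languages (standard proof):
Take p = |Q|, the number of DFA states.
Any string of length >= |Q| passes through |Q|+1 states while reading its first |Q| symbols,
so by pigeonhole some state repeats, giving the loop that can be pumped.
Here |Q| = 8
Therefore the proof uses p = 8

8


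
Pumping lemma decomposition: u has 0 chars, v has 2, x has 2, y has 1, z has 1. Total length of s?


|s| = |u| + |v| + |x| + |y| + |z|
= 0 + 2 + 2 + 1 + 1
= 2 + 2 + 2
= 4 + 2
= 6

6


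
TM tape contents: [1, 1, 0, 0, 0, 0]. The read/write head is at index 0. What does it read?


Tape: [1, 1, 0, 0, 0, 0]
Positions: 0 1 2 3 4 5
Values:    1 1 0 0 0 0
Head at position 0
tape[0] = 1

1


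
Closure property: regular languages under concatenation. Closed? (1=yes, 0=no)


Regular languages are closed under:
- Union (DFA product construction)
- Intersection (DFA product construction)
- Complement (swap accept/reject states)
- Concatenation (NFA construction)
- Kleene star (NFA construction)
concatenation is in this list
Therefore: closed

1


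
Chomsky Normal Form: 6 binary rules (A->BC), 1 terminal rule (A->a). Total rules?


CNF allows two rule forms:
  A -> BC (binary): 6 rules
  A -> a (terminal): 1 rule
Total = 6 + 1 = 7

7


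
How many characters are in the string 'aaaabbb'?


String: 'aaaabbb'
Counting characters:
  'a' appears 4 time(s)
  'b' appears 3 time(s)
Total length = 4 + 3 = 7

7


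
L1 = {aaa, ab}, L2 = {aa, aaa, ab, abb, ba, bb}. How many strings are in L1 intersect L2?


L1 = {aaa, ab}
L2 = {aa, aaa, ab, abb, ba, bb}
Checking each string in L1 against L2:
  'aaa': in L2? Yes
  'ab': in L2? Yes
Intersection = {aaa, ab}
|L1 ∩ L2| = 2

2


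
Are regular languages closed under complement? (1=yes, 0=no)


Regular languages are closed under all standard operations:
- Union: Yes (product construction)
- Intersection: Yes (product construction)
- Complement: Yes (swap accept/reject)
- Concatenation: Yes (NFA construction)
Operation: complement -> Closed

1


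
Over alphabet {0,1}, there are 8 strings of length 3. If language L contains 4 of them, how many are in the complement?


Alphabet: {0,1}
String length: 3
Total strings of length 3 = 2^3 = 8
Strings in L = 4
Complement = total - |L|
= 8 - 4
= 4

4


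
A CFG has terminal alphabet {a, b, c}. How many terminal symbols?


Terminal symbols: a, b, c
Counting each: a (#1), b (#2), c (#3)
Total = 3

3


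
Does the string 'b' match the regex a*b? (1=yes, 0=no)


Pattern: a*b
String: 'b'
Pattern requires: zero or more 'a's followed by exactly one 'b'
Found 0 leading 'a's
Remaining: 'b'
Remaining is exactly 'b' -> match
Result: 1

1


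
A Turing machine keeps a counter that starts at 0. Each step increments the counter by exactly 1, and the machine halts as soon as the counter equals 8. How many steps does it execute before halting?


Counter starts at 0. Counting sequence:
  Step 1: counter = 1
  Step 2: counter = 2
  Step 3: counter = 3
  Step 4: counter = 4
  Step 5: counter = 5
  Step 6: counter = 6
  Step 7: counter = 7
  Step 8: counter = 8
Counter reached 8 -> halt
Total steps = 8

8


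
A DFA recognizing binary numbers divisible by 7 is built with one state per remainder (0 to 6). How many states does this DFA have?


Divisibility by 7 is tracked via the remainder mod 7: 0, 1, ..., 6
The construction assigns one state to each remainder
Number of remainders = 7

7


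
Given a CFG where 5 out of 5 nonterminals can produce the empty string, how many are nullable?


Nonterminals: {S, A, B, C, D}
A nonterminal is nullable if it can derive epsilon
Counting nullable nonterminals: 5
Total nullable = 5

5


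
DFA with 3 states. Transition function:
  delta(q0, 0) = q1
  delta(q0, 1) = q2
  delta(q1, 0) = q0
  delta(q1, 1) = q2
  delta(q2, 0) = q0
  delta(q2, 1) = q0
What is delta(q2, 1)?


Looking up transition function:
delta(q2, 1) in the table
Row: q2, Column: 1
Result: q0

q0


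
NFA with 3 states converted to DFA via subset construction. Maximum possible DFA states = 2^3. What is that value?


NFA has 3 states
Subset construction: each DFA state = subset of NFA states
Maximum subsets = 2^3
2^3 = 8

8


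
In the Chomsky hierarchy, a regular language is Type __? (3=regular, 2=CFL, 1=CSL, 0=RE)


Chomsky hierarchy levels:
  Type 3: Regular (DFA/NFA/regex)
  Type 2: Context-free (PDA)
  Type 1: Context-sensitive
  Type 0: Recursively enumerable (TM)
'regular' corresponds to Type 3

3


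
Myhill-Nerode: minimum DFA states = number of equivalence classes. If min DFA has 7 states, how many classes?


Myhill-Nerode theorem:
Number of equivalence classes = number of states in minimal DFA
Minimal DFA states = 7
Therefore equivalence classes = 7

7


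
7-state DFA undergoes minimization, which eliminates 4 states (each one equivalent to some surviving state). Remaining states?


Original DFA: 7 states
Redundant states removed: 4
Minimized states = original - removed
= 7 - 4
= 3

3


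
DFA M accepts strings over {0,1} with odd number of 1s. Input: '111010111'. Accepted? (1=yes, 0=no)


DFA has 2 states: q_even (start, accept=no) and q_odd
Processing string '111010111' character by character:
  Position 0: read '1', 1-count=1 -> q_odd
  Position 1: read '1', 1-count=2 -> q_even
  Position 2: read '1', 1-count=3 -> q_odd
  Position 3: read '0', 1-count=3 -> q_odd (no change)
  Position 4: read '1', 1-count=4 -> q_even
  Position 5: read '0', 1-count=4 -> q_even (no change)
  Position 6: read '1', 1-count=5 -> q_odd
  Position 7: read '1', 1-count=6 -> q_even
  Position 8: read '1', 1-count=7 -> q_odd
Final state: q_odd, total 1s = 7 (odd); the DFA requires an odd count -> accept

1


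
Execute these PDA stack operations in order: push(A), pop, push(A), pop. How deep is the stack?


Tracing stack operations:
  push(A) -> stack = [A], depth=1
  pop -> removed A, stack = [], depth=0
  push(A) -> stack = [A], depth=1
  pop -> removed A, stack = [], depth=0
Final depth = 0

0


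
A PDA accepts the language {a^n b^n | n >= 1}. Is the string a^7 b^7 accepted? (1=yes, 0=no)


Language requires equal numbers of a's and b's
PDA pushes for each 'a', pops for each 'b'
Number of a's = 7
Number of b's = 7
7 == 7 -> Accept

1


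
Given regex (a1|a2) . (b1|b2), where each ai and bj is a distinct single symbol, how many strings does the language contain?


First group: 2 alternatives
Second group: 2 alternatives
Concatenation: each choice from group 1 pairs with each from group 2
Total = 2 x 2 = 4

4


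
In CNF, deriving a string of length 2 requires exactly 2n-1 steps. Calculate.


Chomsky Normal Form derivation:
String length n = 2
Each step either:
  - Splits a nonterminal into two (n-1 such steps)
  - Converts a nonterminal to terminal (n such steps)
Total = (n-1) + n = 2n - 1
= 2(2) - 1
= 4 - 1
= 3

3


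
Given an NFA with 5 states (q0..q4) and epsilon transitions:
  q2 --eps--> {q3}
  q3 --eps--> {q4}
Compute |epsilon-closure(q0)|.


Starting from q0
Initialize closure = {q0}
q0 has no outgoing epsilon transitions -> nothing to add
Final closure: {q0}
Size = 1

1


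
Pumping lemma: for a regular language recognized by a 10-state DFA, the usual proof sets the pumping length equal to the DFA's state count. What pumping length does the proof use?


Pumping lemma for regular languages (standard proof):
Take p = |Q|, the number of DFA states.
Any string of length >= |Q| passes through |Q|+1 states while reading its first |Q| symbols,
so by pigeonhole some state repeats, giving the loop that can be pumped.
Here |Q| = 10
Therefore the proof uses p = 10

10


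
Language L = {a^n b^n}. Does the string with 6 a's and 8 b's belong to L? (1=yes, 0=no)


Language requires equal numbers of a's and b's
PDA pushes for each 'a', pops for each 'b'
Number of a's = 6
Number of b's = 8
6 != 8 -> Reject

0


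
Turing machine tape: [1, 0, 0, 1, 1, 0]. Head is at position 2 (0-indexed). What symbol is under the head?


Tape: [1, 0, 0, 1, 1, 0]
Positions: 0 1 2 3 4 5
Values:    1 0 0 1 1 0
Head at position 2
tape[2] = 0

0


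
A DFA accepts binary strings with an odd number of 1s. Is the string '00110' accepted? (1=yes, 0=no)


DFA has 2 states: q_even (start, accept=no) and q_odd
Processing string '00110' character by character:
  Position 0: read '0', 1-count=0 -> q_even (no change)
  Position 1: read '0', 1-count=0 -> q_even (no change)
  Position 2: read '1', 1-count=1 -> q_odd
  Position 3: read '1', 1-count=2 -> q_even
  Position 4: read '0', 1-count=2 -> q_even (no change)
Final state: q_even, total 1s = 2 (even); the DFA requires an odd count -> reject

0


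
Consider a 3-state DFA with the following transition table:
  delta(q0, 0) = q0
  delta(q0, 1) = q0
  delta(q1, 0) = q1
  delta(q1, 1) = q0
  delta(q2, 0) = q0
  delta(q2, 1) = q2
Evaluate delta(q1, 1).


Looking up transition function:
delta(q1, 1) in the table
Row: q1, Column: 1
Result: q0

q0


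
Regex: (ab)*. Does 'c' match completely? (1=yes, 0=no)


Pattern: (ab)*
String: 'c'
Pattern requires: zero or more repetitions of 'ab'
Length 1 is odd -> cannot be (ab)* -> no match
Result: 0

0


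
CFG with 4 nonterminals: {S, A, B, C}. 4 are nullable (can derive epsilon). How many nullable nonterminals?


Nonterminals: {S, A, B, C}
A nonterminal is nullable if it can derive epsilon
Counting nullable nonterminals: 4
Total nullable = 4

4


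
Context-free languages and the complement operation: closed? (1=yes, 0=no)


CFL closure properties:
  Closed under: union, concatenation, Kleene star
  NOT closed under: intersection, complement
Operation 'complement' is in not-closed list -> No (not closed)

0


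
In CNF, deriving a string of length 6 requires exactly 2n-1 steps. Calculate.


Chomsky Normal Form derivation:
String length n = 6
Each step either:
  - Splits a nonterminal into two (n-1 such steps)
  - Converts a nonterminal to terminal (n such steps)
Total = (n-1) + n = 2n - 1
= 2(6) - 1
= 12 - 1
= 11

11


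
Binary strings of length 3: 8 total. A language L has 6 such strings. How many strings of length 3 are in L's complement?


Alphabet: {0,1}
String length: 3
Total strings of length 3 = 2^3 = 8
Strings in L = 6
Complement = total - |L|
= 8 - 6
= 2

2


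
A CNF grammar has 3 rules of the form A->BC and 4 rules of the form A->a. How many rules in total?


CNF allows two rule forms:
  A -> BC (binary): 3 rules
  A -> a (terminal): 4 rules
Total = 3 + 4 = 7

7


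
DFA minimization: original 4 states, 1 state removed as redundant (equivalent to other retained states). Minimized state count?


Original DFA: 4 states
Redundant states removed: 1
Minimized states = original - removed
= 4 - 1
= 3

3


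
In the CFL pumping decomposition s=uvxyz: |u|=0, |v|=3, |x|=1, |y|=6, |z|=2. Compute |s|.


|s| = |u| + |v| + |x| + |y| + |z|
= 0 + 3 + 1 + 6 + 2
= 3 + 1 + 8
= 4 + 8
= 12

12


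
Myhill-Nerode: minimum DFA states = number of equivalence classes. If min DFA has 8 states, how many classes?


Myhill-Nerode theorem:
Number of equivalence classes = number of states in minimal DFA
Minimal DFA states = 8
Therefore equivalence classes = 8

8


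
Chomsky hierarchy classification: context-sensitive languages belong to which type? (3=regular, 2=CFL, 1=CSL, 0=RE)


Chomsky hierarchy levels:
  Type 3: Regular (DFA/NFA/regex)
  Type 2: Context-free (PDA)
  Type 1: Context-sensitive
  Type 0: Recursively enumerable (TM)
'context-sensitive' corresponds to Type 1

1


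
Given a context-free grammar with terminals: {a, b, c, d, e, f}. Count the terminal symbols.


Terminal symbols: a, b, c, d, e, f
Counting each: a (#1), b (#2), c (#3), d (#4), e (#5), f (#6)
Total = 6

6


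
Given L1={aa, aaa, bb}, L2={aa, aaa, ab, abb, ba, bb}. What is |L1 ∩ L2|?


L1 = {aa, aaa, bb}
L2 = {aa, aaa, ab, abb, ba, bb}
Checking each string in L1 against L2:
  'aa': in L2? Yes
  'aaa': in L2? Yes
  'bb': in L2? Yes
Intersection = {aa, aaa, bb}
|L1 ∩ L2| = 3

3


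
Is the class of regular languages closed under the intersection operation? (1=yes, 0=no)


Regular languages are closed under:
- Union (DFA product construction)
- Intersection (DFA product construction)
- Complement (swap accept/reject states)
- Concatenation (NFA construction)
- Kleene star (NFA construction)
intersection is in this list
Therefore: closed

1


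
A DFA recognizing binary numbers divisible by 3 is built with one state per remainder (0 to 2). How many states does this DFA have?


Divisibility by 3 is tracked via the remainder mod 3: 0, 1, ..., 2
The construction assigns one state to each remainder
Number of remainders = 3

3


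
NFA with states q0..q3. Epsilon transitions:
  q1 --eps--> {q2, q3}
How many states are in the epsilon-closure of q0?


Starting from q0
Initialize closure = {q0}
q0 has no outgoing epsilon transitions -> nothing to add
Final closure: {q0}
Size = 1

1


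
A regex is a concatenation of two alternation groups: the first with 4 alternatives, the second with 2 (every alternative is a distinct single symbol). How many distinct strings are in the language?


First group: 4 alternatives
Second group: 2 alternatives
Concatenation: each choice from group 1 pairs with each from group 2
Total = 4 x 2 = 8

8


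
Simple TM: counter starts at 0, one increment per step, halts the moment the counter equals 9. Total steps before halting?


Counter starts at 0. Counting sequence:
  Step 1: counter = 1
  Step 2: counter = 2
  Step 3: counter = 3
  Step 4: counter = 4
  Step 5: counter = 5
  Step 6: counter = 6
  ...
  Step 9: counter = 9
Counter reached 9 -> halt
Total steps = 9

9


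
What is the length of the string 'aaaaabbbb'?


String: 'aaaaabbbb'
Counting characters:
  'a' appears 5 time(s)
  'b' appears 4 time(s)
Total length = 5 + 4 = 9

9


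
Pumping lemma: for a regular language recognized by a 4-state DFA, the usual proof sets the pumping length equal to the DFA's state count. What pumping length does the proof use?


Pumping lemma for regular languages (standard proof):
Take p = |Q|, the number of DFA states.
Any string of length >= |Q| passes through |Q|+1 states while reading its first |Q| symbols,
so by pigeonhole some state repeats, giving the loop that can be pumped.
Here |Q| = 4
Therefore the proof uses p = 4

4


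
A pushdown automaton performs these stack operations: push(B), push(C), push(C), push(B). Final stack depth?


Tracing stack operations:
  push(B) -> stack = [B], depth=1
  push(C) -> stack = [B,C], depth=2
  push(C) -> stack = [B,C,C], depth=3
  push(B) -> stack = [B,C,C,B], depth=4
Final depth = 4

4


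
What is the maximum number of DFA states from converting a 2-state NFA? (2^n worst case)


NFA has 2 states
Subset construction: each DFA state = subset of NFA states
Maximum subsets = 2^2
2^2 = 4

4


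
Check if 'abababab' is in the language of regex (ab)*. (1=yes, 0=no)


Pattern: (ab)*
String: 'abababab'
Pattern requires: zero or more repetitions of 'ab'
Pairs: ['ab', 'ab', 'ab', 'ab']
All pairs are 'ab'? Yes
Result: 1

1


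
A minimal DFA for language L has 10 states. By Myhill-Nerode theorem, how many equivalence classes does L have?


Myhill-Nerode theorem:
Number of equivalence classes = number of states in minimal DFA
Minimal DFA states = 10
Therefore equivalence classes = 10

10


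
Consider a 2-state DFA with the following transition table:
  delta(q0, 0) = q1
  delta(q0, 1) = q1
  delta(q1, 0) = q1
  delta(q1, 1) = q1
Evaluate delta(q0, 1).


Looking up transition function:
delta(q0, 1) in the table
Row: q0, Column: 1
Result: q1

q1


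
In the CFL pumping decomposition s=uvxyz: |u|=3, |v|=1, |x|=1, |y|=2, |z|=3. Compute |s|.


|s| = |u| + |v| + |x| + |y| + |z|
= 3 + 1 + 1 + 2 + 3
= 4 + 1 + 5
= 5 + 5
= 10

10


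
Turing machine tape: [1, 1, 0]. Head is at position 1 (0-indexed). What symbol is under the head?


Tape: [1, 1, 0]
Positions: 0 1 2
Values:    1 1 0
Head at position 1
tape[1] = 1

1


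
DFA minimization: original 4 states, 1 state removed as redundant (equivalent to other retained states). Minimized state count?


Original DFA: 4 states
Redundant states removed: 1
Minimized states = original - removed
= 4 - 1
= 3

3


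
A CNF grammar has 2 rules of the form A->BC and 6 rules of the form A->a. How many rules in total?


CNF allows two rule forms:
  A -> BC (binary): 2 rules
  A -> a (terminal): 6 rules
Total = 2 + 6 = 8

8


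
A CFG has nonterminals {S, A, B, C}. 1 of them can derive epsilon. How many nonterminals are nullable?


Nonterminals: {S, A, B, C}
A nonterminal is nullable if it can derive epsilon
Counting nullable nonterminals: 1
Total nullable = 1

1


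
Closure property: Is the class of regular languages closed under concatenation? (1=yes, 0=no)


Regular languages are closed under all standard operations:
- Union: Yes (product construction)
- Intersection: Yes (product construction)
- Complement: Yes (swap accept/reject)
- Concatenation: Yes (NFA construction)
Operation: concatenation -> Closed

1


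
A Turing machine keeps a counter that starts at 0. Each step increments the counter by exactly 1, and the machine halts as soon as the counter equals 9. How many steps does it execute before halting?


Counter starts at 0. Counting sequence:
  Step 1: counter = 1
  Step 2: counter = 2
  Step 3: counter = 3
  Step 4: counter = 4
  Step 5: counter = 5
  Step 6: counter = 6
  ...
  Step 9: counter = 9
Counter reached 9 -> halt
Total steps = 9

9


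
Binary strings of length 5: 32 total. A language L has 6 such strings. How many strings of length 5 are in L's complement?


Alphabet: {0,1}
String length: 5
Total strings of length 5 = 2^5 = 32
Strings in L = 6
Complement = total - |L|
= 32 - 6
= 26

26


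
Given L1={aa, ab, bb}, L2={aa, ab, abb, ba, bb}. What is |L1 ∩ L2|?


L1 = {aa, ab, bb}
L2 = {aa, ab, abb, ba, bb}
Checking each string in L1 against L2:
  'aa': in L2? Yes
  'ab': in L2? Yes
  'bb': in L2? Yes
Intersection = {aa, ab, bb}
|L1 ∩ L2| = 3

3


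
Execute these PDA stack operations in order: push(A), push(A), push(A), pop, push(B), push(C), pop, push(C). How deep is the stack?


Tracing stack operations:
  push(A) -> stack = [A], depth=1
  push(A) -> stack = [A,A], depth=2
  push(A) -> stack = [A,A,A], depth=3
  pop -> removed A, stack = [A,A], depth=2
  push(B) -> stack = [A,A,B], depth=3
  push(C) -> stack = [A,A,B,C], depth=4
  pop -> removed C, stack = [A,A,B], depth=3
  push(C) -> stack = [A,A,B,C], depth=4
Final depth = 4

4


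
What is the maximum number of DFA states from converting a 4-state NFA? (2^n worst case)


NFA has 4 states
Subset construction: each DFA state = subset of NFA states
Maximum subsets = 2^4
2^4 = 16

16


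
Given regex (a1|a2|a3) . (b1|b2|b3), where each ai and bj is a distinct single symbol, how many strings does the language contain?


First group: 3 alternatives
Second group: 3 alternatives
Concatenation: each choice from group 1 pairs with each from group 2
Total = 3 x 3 = 9

9


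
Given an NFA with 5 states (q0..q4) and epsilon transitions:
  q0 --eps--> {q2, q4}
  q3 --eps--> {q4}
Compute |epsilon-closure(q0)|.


Starting from q0
Initialize closure = {q0}
Follow epsilon from q0 -> add q2
Follow epsilon from q0 -> add q4
Final closure: {q0, q2, q4}
Size = 3

3


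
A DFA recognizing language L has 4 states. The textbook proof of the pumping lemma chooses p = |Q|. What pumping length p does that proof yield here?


Pumping lemma for regular languages (standard proof):
Take p = |Q|, the number of DFA states.
Any string of length >= |Q| passes through |Q|+1 states while reading its first |Q| symbols,
so by pigeonhole some state repeats, giving the loop that can be pumped.
Here |Q| = 4
Therefore the proof uses p = 4

4


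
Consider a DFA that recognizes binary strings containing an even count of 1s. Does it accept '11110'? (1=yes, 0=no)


DFA has 2 states: q_even (start, accept=yes) and q_odd
Processing string '11110' character by character:
  Position 0: read '1', 1-count=1 -> q_odd
  Position 1: read '1', 1-count=2 -> q_even
  Position 2: read '1', 1-count=3 -> q_odd
  Position 3: read '1', 1-count=4 -> q_even
  Position 4: read '0', 1-count=4 -> q_even (no change)
Final state: q_even, total 1s = 4 (even); the DFA requires an even count -> accept

1


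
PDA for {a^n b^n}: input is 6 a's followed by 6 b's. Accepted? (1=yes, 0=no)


Language requires equal numbers of a's and b's
PDA pushes for each 'a', pops for each 'b'
Number of a's = 6
Number of b's = 6
6 == 6 -> Accept

1


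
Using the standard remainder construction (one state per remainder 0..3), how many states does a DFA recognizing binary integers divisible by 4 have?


Divisibility by 4 is tracked via the remainder mod 4: 0, 1, ..., 3
The construction assigns one state to each remainder
Number of remainders = 4

4


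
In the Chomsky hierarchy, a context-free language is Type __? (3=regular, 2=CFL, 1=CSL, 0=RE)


Chomsky hierarchy levels:
  Type 3: Regular (DFA/NFA/regex)
  Type 2: Context-free (PDA)
  Type 1: Context-sensitive
  Type 0: Recursively enumerable (TM)
'context-free' corresponds to Type 2

2


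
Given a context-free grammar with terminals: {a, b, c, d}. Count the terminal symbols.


Terminal symbols: a, b, c, d
Counting each: a (#1), b (#2), c (#3), d (#4)
Total = 4

4


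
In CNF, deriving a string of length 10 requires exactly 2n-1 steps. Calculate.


Chomsky Normal Form derivation:
String length n = 10
Each step either:
  - Splits a nonterminal into two (n-1 such steps)
  - Converts a nonterminal to terminal (n such steps)
Total = (n-1) + n = 2n - 1
= 2(10) - 1
= 20 - 1
= 19

19


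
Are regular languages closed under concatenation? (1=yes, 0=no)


Regular languages are closed under:
- Union (DFA product construction)
- Intersection (DFA product construction)
- Complement (swap accept/reject states)
- Concatenation (NFA construction)
- Kleene star (NFA construction)
concatenation is in this list
Therefore: closed

1


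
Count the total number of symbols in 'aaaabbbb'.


String: 'aaaabbbb'
Counting characters:
  'a' appears 4 time(s)
  'b' appears 4 time(s)
Total length = 4 + 4 = 8

8


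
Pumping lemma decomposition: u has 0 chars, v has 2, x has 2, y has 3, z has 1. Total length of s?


|s| = |u| + |v| + |x| + |y| + |z|
= 0 + 2 + 2 + 3 + 1
= 2 + 2 + 4
= 4 + 4
= 8

8


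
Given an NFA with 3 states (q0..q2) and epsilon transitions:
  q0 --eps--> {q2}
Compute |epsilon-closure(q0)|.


Starting from q0
Initialize closure = {q0}
Follow epsilon from q0 -> add q2
Final closure: {q0, q2}
Size = 2

2


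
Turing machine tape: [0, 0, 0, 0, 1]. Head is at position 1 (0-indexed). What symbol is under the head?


Tape: [0, 0, 0, 0, 1]
Positions: 0 1 2 3 4
Values:    0 0 0 0 1
Head at position 1
tape[1] = 0

0


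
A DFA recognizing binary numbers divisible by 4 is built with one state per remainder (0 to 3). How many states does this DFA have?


Divisibility by 4 is tracked via the remainder mod 4: 0, 1, ..., 3
The construction assigns one state to each remainder
Number of remainders = 4

4


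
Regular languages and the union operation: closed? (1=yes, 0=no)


Regular languages are closed under all standard operations:
- Union: Yes (product construction)
- Intersection: Yes (product construction)
- Complement: Yes (swap accept/reject)
- Concatenation: Yes (NFA construction)
Operation: union -> Closed

1


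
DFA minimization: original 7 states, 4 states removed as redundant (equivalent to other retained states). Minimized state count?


Original DFA: 7 states
Redundant states removed: 4
Minimized states = original - removed
= 7 - 4
= 3

3


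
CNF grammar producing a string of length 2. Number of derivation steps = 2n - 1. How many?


Chomsky Normal Form derivation:
String length n = 2
Each step either:
  - Splits a nonterminal into two (n-1 such steps)
  - Converts a nonterminal to terminal (n such steps)
Total = (n-1) + n = 2n - 1
= 2(2) - 1
= 4 - 1
= 3

3


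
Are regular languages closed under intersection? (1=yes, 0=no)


Regular languages are closed under:
- Union (DFA product construction)
- Intersection (DFA product construction)
- Complement (swap accept/reject states)
- Concatenation (NFA construction)
- Kleene star (NFA construction)
intersection is in this list
Therefore: closed

1


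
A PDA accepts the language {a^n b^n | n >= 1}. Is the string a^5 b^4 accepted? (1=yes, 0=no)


Language requires equal numbers of a's and b's
PDA pushes for each 'a', pops for each 'b'
Number of a's = 5
Number of b's = 4
5 != 4 -> Reject

0


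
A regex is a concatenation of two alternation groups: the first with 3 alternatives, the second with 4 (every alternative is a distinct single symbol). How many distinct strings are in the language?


First group: 3 alternatives
Second group: 4 alternatives
Concatenation: each choice from group 1 pairs with each from group 2
Total = 3 x 4 = 12

12


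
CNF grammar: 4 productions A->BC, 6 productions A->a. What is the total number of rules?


CNF allows two rule forms:
  A -> BC (binary): 4 rules
  A -> a (terminal): 6 rules
Total = 4 + 6 = 10

10


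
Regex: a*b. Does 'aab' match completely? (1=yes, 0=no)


Pattern: a*b
String: 'aab'
Pattern requires: zero or more 'a's followed by exactly one 'b'
Found 2 leading 'a's
Remaining: 'b'
Remaining is exactly 'b' -> match
Result: 1

1


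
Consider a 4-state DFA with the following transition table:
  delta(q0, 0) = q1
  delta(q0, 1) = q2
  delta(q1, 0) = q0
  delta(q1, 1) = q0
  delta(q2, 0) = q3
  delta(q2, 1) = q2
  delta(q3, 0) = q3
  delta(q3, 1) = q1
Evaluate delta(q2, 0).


Looking up transition function:
delta(q2, 0) in the table
Row: q2, Column: 0
Result: q3

q3


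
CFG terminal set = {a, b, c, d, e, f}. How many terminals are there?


Terminal symbols: a, b, c, d, e, f
Counting each: a (#1), b (#2), c (#3), d (#4), e (#5), f (#6)
Total = 6

6


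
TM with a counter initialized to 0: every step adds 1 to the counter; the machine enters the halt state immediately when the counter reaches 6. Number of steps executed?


Counter starts at 0. Counting sequence:
  Step 1: counter = 1
  Step 2: counter = 2
  Step 3: counter = 3
  Step 4: counter = 4
  Step 5: counter = 5
  Step 6: counter = 6
Counter reached 6 -> halt
Total steps = 6

6


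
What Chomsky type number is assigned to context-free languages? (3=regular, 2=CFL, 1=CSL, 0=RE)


Chomsky hierarchy levels:
  Type 3: Regular (DFA/NFA/regex)
  Type 2: Context-free (PDA)
  Type 1: Context-sensitive
  Type 0: Recursively enumerable (TM)
'context-free' corresponds to Type 2

2


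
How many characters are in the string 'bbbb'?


String: 'bbbb'
Counting characters:
  'b' appears 4 time(s)
Total length = 0 + 4 = 4

4


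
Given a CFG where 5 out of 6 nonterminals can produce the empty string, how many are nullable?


Nonterminals: {S, A, B, C, D, E}
A nonterminal is nullable if it can derive epsilon
Counting nullable nonterminals: 5
Total nullable = 5

5


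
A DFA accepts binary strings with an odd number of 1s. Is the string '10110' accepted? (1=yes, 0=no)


DFA has 2 states: q_even (start, accept=no) and q_odd
Processing string '10110' character by character:
  Position 0: read '1', 1-count=1 -> q_odd
  Position 1: read '0', 1-count=1 -> q_odd (no change)
  Position 2: read '1', 1-count=2 -> q_even
  Position 3: read '1', 1-count=3 -> q_odd
  Position 4: read '0', 1-count=3 -> q_odd (no change)
Final state: q_odd, total 1s = 3 (odd); the DFA requires an odd count -> accept

1


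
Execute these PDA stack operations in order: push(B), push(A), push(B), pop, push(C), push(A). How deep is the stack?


Tracing stack operations:
  push(B) -> stack = [B], depth=1
  push(A) -> stack = [B,A], depth=2
  push(B) -> stack = [B,A,B], depth=3
  pop -> removed B, stack = [B,A], depth=2
  push(C) -> stack = [B,A,C], depth=3
  push(A) -> stack = [B,A,C,A], depth=4
Final depth = 4

4


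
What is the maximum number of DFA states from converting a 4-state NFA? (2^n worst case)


NFA has 4 states
Subset construction: each DFA state = subset of NFA states
Maximum subsets = 2^4
2^4 = 16

16


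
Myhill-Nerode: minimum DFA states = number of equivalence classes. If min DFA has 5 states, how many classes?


Myhill-Nerode theorem:
Number of equivalence classes = number of states in minimal DFA
Minimal DFA states = 5
Therefore equivalence classes = 5

5


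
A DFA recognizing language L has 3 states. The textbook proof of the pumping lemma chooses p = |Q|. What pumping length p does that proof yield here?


Pumping lemma for regular languages (standard proof):
Take p = |Q|, the number of DFA states.
Any string of length >= |Q| passes through |Q|+1 states while reading its first |Q| symbols,
so by pigeonhole some state repeats, giving the loop that can be pumped.
Here |Q| = 3
Therefore the proof uses p = 3

3


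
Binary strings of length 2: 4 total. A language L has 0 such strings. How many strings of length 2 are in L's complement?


Alphabet: {0,1}
String length: 2
Total strings of length 2 = 2^2 = 4
Strings in L = 0
Complement = total - |L|
= 4 - 0
= 4

4


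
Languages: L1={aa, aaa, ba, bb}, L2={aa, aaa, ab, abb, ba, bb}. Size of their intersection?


L1 = {aa, aaa, ba, bb}
L2 = {aa, aaa, ab, abb, ba, bb}
Checking each string in L1 against L2:
  'aa': in L2? Yes
  'aaa': in L2? Yes
  'ba': in L2? Yes
  'bb': in L2? Yes
Intersection = {aa, aaa, ba, bb}
|L1 ∩ L2| = 4

4


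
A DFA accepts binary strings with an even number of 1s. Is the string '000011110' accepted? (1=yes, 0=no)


DFA has 2 states: q_even (start, accept=yes) and q_odd
Processing string '000011110' character by character:
  Position 0: read '0', 1-count=0 -> q_even (no change)
  Position 1: read '0', 1-count=0 -> q_even (no change)
  Position 2: read '0', 1-count=0 -> q_even (no change)
  Position 3: read '0', 1-count=0 -> q_even (no change)
  Position 4: read '1', 1-count=1 -> q_odd
  Position 5: read '1', 1-count=2 -> q_even
  Position 6: read '1', 1-count=3 -> q_odd
  Position 7: read '1', 1-count=4 -> q_even
  Position 8: read '0', 1-count=4 -> q_even (no change)
Final state: q_even, total 1s = 4 (even); the DFA requires an even count -> accept

1


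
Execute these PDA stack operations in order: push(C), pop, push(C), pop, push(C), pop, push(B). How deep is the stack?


Tracing stack operations:
  push(C) -> stack = [C], depth=1
  pop -> removed C, stack = [], depth=0
  push(C) -> stack = [C], depth=1
  pop -> removed C, stack = [], depth=0
  push(C) -> stack = [C], depth=1
  pop -> removed C, stack = [], depth=0
  push(B) -> stack = [B], depth=1
Final depth = 1

1


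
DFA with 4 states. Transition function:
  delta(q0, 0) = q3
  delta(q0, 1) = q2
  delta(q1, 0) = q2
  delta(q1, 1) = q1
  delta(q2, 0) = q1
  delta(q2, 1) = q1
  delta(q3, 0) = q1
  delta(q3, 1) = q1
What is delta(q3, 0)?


Looking up transition function:
delta(q3, 0) in the table
Row: q3, Column: 0
Result: q1

q1


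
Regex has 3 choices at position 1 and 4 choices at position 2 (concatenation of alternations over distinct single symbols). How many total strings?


First group: 3 alternatives
Second group: 4 alternatives
Concatenation: each choice from group 1 pairs with each from group 2
Total = 3 x 4 = 12

12


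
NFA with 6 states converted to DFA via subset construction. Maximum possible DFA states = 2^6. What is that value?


NFA has 6 states
Subset construction: each DFA state = subset of NFA states
Maximum subsets = 2^6
2^6 = 64

64


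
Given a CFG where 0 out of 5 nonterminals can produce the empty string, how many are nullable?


Nonterminals: {S, A, B, C, D}
A nonterminal is nullable if it can derive epsilon
Counting nullable nonterminals: 0
Total nullable = 0

0


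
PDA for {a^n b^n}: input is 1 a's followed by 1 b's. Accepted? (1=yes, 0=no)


Language requires equal numbers of a's and b's
PDA pushes for each 'a', pops for each 'b'
Number of a's = 1
Number of b's = 1
1 == 1 -> Accept

1
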